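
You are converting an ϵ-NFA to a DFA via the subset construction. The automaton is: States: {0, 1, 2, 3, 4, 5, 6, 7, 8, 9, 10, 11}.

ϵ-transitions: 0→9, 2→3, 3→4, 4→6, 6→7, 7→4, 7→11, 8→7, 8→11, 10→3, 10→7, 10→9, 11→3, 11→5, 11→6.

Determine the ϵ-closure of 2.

{2, 3, 4, 5, 6, 7, 11}

Start with {2}.
From 2 via ϵ: add 3.
From 3 via ϵ: add 4.
From 4 via ϵ: add 6.
From 6 via ϵ: add 7.
From 7 via ϵ: add 11.
From 11 via ϵ: add 5.
No new states can be added; the closed set is {2, 3, 4, 5, 6, 7, 11}.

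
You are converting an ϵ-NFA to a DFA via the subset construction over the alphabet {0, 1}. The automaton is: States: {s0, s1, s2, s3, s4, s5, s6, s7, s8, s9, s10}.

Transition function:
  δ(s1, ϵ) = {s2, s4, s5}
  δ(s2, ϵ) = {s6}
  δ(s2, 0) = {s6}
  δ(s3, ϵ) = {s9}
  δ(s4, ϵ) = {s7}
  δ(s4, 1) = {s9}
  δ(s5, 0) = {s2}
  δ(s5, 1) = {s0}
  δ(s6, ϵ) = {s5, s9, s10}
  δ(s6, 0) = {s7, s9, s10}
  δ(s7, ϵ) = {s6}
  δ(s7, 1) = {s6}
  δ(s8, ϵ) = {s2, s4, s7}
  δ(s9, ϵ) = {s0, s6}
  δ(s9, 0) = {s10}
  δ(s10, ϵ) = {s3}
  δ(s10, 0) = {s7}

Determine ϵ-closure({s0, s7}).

{s0, s3, s5, s6, s7, s9, s10}

Start with {s0, s7}.
From s7 via ϵ: add s6.
From s6 via ϵ: add s5, s9, s10.
From s10 via ϵ: add s3.
No new states can be added; the closed set is {s0, s3, s5, s6, s7, s9, s10}.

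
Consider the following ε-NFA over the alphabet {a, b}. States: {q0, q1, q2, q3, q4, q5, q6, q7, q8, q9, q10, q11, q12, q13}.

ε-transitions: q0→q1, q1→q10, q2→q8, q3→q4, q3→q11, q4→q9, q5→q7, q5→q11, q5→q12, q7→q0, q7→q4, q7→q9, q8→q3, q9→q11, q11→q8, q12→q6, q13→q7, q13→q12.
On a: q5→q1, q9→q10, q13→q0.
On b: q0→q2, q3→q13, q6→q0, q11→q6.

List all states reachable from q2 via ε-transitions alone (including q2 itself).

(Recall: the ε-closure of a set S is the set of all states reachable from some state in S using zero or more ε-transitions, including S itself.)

Start with {q2}.
From q2 via ε: add q8.
From q8 via ε: add q3.
From q3 via ε: add q4, q11.
From q4 via ε: add q9.
No new states can be added; the closed set is {q2, q3, q4, q8, q9, q11}.

{q2, q3, q4, q8, q9, q11}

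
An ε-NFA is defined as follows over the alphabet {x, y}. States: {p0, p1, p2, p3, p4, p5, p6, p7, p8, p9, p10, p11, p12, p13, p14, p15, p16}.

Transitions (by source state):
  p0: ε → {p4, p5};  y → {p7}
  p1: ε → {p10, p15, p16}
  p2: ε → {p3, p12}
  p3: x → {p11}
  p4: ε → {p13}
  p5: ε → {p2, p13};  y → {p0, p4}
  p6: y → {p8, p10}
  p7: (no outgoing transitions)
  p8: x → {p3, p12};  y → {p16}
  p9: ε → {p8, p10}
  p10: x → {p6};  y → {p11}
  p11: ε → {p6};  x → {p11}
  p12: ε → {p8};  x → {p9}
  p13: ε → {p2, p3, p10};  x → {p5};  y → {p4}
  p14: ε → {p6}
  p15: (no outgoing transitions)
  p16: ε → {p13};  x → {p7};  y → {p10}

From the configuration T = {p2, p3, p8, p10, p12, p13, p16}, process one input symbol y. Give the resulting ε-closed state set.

p8 on y → {p16}.
p10 on y → {p11}.
p13 on y → {p4}.
p16 on y → {p10}.
No y-transition from p2, p3, p12.
Union after reading y: {p4, p10, p11, p16}.
Now take the ε-closure:
From p4 via ε: add p13.
From p11 via ε: add p6.
From p13 via ε: add p2, p3.
From p2 via ε: add p12.
From p12 via ε: add p8.
No new states can be added; the closed set is {p2, p3, p4, p6, p8, p10, p11, p12, p13, p16}.

{p2, p3, p4, p6, p8, p10, p11, p12, p13, p16}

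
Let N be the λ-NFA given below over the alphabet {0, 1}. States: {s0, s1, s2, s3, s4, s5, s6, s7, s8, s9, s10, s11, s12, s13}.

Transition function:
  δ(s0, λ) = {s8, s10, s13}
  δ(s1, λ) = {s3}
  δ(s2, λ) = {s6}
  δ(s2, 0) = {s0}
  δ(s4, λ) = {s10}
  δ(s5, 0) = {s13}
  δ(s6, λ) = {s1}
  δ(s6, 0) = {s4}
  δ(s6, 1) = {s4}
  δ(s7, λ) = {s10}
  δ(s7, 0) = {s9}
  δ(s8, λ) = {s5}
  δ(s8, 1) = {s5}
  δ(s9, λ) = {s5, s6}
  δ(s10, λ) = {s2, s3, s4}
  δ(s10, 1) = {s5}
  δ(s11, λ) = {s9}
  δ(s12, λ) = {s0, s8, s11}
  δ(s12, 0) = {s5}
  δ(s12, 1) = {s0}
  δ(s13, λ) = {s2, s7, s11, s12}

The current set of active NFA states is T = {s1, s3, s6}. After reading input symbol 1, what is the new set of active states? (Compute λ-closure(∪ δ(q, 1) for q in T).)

{s1, s2, s3, s4, s6, s10}

s6 on 1 → {s4}.
No 1-transition from s1, s3.
Union after reading 1: {s4}.
Now take the λ-closure:
From s4 via λ: add s10.
From s10 via λ: add s2, s3.
From s2 via λ: add s6.
From s6 via λ: add s1.
No new states can be added; the closed set is {s1, s2, s3, s4, s6, s10}.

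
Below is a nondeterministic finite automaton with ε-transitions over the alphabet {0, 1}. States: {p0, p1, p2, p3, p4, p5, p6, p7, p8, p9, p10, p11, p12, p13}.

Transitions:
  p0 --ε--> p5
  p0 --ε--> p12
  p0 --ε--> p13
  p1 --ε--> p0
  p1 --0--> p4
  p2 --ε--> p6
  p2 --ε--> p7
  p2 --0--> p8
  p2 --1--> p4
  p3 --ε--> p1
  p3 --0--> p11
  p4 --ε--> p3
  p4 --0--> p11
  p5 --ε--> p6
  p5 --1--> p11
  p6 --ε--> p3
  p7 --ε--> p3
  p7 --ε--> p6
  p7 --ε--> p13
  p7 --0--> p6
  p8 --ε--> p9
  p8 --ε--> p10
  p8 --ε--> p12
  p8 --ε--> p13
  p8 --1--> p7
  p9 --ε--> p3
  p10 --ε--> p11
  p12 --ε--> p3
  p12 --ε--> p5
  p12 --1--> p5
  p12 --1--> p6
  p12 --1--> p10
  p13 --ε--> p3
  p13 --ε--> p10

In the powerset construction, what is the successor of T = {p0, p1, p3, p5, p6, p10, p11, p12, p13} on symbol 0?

p1 on 0 → {p4}.
p3 on 0 → {p11}.
No 0-transition from p0, p5, p6, p10, p11, p12, p13.
Union after reading 0: {p4, p11}.
Now take the ε-closure:
From p4 via ε: add p3.
From p3 via ε: add p1.
From p1 via ε: add p0.
From p0 via ε: add p5, p12, p13.
From p5 via ε: add p6.
From p13 via ε: add p10.
No new states can be added; the closed set is {p0, p1, p3, p4, p5, p6, p10, p11, p12, p13}.

{p0, p1, p3, p4, p5, p6, p10, p11, p12, p13}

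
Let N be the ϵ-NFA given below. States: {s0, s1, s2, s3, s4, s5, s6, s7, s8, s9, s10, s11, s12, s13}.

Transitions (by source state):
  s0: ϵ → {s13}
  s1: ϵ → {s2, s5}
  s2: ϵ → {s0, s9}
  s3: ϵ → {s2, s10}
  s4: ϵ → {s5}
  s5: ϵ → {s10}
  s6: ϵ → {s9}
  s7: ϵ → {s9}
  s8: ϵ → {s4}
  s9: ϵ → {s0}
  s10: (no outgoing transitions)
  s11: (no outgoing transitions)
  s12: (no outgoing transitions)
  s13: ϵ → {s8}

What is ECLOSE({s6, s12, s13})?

Start with {s6, s12, s13}.
From s6 via ϵ: add s9.
From s13 via ϵ: add s8.
From s8 via ϵ: add s4.
From s9 via ϵ: add s0.
From s4 via ϵ: add s5.
From s5 via ϵ: add s10.
No new states can be added; the closed set is {s0, s4, s5, s6, s8, s9, s10, s12, s13}.

{s0, s4, s5, s6, s8, s9, s10, s12, s13}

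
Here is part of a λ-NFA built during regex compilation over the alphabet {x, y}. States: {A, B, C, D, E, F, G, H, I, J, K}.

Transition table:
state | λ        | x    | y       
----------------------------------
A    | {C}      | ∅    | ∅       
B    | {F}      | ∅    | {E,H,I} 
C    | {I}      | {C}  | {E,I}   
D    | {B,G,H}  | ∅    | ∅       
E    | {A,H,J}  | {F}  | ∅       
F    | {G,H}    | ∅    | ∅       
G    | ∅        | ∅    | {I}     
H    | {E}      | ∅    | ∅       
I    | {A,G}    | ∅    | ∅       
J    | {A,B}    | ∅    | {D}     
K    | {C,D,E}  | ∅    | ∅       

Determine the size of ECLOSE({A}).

4

Start with {A}.
From A via λ: add C.
From C via λ: add I.
From I via λ: add G.
λ-closure = {A, C, G, I}, which has 4 states.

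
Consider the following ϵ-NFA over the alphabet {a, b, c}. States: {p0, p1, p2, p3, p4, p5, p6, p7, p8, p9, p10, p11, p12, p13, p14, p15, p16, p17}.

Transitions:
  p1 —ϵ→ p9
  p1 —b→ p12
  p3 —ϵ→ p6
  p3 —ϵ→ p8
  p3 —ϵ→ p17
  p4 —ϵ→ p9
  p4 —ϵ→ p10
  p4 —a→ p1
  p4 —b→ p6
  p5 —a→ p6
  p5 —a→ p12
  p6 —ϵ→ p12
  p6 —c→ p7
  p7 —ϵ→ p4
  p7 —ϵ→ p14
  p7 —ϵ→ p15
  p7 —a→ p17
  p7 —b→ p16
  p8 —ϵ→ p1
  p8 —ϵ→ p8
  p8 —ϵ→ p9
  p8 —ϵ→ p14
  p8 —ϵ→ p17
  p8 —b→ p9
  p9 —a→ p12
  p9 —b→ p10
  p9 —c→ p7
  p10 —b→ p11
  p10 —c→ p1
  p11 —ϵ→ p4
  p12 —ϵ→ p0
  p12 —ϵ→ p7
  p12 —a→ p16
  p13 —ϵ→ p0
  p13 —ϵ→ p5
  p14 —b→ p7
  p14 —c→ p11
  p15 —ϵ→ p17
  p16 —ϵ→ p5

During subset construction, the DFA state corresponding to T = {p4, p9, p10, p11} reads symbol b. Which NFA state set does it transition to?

{p0, p4, p6, p7, p9, p10, p11, p12, p14, p15, p17}

p4 on b → {p6}.
p9 on b → {p10}.
p10 on b → {p11}.
No b-transition from p11.
Union after reading b: {p6, p10, p11}.
Now take the ϵ-closure:
From p6 via ϵ: add p12.
From p11 via ϵ: add p4.
From p4 via ϵ: add p9.
From p12 via ϵ: add p0, p7.
From p7 via ϵ: add p14, p15.
From p15 via ϵ: add p17.
No new states can be added; the closed set is {p0, p4, p6, p7, p9, p10, p11, p12, p14, p15, p17}.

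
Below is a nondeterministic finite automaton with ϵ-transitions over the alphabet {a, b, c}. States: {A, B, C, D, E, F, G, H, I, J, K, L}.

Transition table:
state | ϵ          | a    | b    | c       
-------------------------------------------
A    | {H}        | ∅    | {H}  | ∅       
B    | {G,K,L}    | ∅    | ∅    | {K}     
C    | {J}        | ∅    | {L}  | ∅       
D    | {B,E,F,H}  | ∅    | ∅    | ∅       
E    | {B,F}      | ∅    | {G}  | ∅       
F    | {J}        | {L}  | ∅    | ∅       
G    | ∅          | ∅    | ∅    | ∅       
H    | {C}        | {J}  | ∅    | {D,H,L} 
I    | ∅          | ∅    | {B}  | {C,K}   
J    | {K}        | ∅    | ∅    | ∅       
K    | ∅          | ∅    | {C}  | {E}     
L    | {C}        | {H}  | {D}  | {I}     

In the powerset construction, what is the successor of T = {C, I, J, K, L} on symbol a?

{C, H, J, K}

L on a → {H}.
No a-transition from C, I, J, K.
Union after reading a: {H}.
Now take the ϵ-closure:
From H via ϵ: add C.
From C via ϵ: add J.
From J via ϵ: add K.
No new states can be added; the closed set is {C, H, J, K}.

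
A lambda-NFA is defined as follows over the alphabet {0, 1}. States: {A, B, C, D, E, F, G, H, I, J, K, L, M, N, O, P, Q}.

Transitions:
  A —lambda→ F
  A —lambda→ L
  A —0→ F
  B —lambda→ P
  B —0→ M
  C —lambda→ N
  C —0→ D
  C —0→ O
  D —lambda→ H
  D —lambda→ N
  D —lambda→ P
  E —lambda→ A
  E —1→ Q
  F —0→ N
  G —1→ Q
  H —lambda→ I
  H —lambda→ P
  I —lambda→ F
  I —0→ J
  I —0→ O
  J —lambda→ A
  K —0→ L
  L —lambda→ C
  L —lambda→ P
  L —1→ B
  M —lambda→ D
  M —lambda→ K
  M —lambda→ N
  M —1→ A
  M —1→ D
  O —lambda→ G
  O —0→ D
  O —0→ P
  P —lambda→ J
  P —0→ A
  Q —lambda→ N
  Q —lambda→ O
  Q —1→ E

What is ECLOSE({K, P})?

Start with {K, P}.
From P via lambda: add J.
From J via lambda: add A.
From A via lambda: add F, L.
From L via lambda: add C.
From C via lambda: add N.
No new states can be added; the closed set is {A, C, F, J, K, L, N, P}.

{A, C, F, J, K, L, N, P}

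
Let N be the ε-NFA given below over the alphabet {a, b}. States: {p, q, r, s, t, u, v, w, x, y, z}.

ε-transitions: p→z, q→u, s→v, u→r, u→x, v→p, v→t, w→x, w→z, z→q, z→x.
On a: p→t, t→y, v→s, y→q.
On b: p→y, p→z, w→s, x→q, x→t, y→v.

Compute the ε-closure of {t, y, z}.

{q, r, t, u, x, y, z}

Start with {t, y, z}.
From z via ε: add q, x.
From q via ε: add u.
From u via ε: add r.
No new states can be added; the closed set is {q, r, t, u, x, y, z}.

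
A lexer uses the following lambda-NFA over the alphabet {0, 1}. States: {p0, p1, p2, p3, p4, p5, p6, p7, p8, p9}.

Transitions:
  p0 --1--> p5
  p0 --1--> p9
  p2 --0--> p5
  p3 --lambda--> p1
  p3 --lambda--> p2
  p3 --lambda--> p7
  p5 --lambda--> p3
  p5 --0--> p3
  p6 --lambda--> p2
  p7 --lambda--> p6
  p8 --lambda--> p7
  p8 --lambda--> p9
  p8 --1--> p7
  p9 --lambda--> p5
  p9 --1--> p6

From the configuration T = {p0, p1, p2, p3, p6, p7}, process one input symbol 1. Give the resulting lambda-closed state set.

p0 on 1 → {p5, p9}.
No 1-transition from p1, p2, p3, p6, p7.
Union after reading 1: {p5, p9}.
Now take the lambda-closure:
From p5 via lambda: add p3.
From p3 via lambda: add p1, p2, p7.
From p7 via lambda: add p6.
No new states can be added; the closed set is {p1, p2, p3, p5, p6, p7, p9}.

{p1, p2, p3, p5, p6, p7, p9}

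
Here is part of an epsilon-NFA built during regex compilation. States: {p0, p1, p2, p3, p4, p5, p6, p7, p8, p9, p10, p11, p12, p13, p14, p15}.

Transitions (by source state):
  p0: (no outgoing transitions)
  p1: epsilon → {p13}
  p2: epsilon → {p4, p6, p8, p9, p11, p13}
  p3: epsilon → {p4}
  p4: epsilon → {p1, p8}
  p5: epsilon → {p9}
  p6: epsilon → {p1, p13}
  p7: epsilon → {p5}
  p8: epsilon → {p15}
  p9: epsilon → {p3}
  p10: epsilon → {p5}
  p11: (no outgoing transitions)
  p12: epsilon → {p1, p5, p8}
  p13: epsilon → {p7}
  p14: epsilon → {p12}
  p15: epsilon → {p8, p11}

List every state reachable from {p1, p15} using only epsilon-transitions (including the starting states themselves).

Start with {p1, p15}.
From p1 via epsilon: add p13.
From p15 via epsilon: add p8, p11.
From p13 via epsilon: add p7.
From p7 via epsilon: add p5.
From p5 via epsilon: add p9.
From p9 via epsilon: add p3.
From p3 via epsilon: add p4.
No new states can be added; the closed set is {p1, p3, p4, p5, p7, p8, p9, p11, p13, p15}.

{p1, p3, p4, p5, p7, p8, p9, p11, p13, p15}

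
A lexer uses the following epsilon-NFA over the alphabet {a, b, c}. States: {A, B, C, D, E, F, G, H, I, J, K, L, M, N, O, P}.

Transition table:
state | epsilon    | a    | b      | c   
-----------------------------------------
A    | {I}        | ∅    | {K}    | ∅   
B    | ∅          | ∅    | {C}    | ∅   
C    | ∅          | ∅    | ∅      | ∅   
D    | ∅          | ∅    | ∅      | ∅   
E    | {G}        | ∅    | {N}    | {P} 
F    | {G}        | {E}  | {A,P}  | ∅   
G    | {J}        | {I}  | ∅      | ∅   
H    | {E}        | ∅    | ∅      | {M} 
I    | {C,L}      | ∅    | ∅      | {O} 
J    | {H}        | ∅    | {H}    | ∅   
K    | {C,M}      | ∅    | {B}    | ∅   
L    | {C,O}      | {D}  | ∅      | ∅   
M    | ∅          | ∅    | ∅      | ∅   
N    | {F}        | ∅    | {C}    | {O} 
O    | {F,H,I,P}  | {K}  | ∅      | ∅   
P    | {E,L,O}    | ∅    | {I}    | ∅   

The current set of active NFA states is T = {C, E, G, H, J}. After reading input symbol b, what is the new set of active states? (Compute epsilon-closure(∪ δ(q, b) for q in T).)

E on b → {N}.
J on b → {H}.
No b-transition from C, G, H.
Union after reading b: {H, N}.
Now take the epsilon-closure:
From H via epsilon: add E.
From N via epsilon: add F.
From E via epsilon: add G.
From G via epsilon: add J.
No new states can be added; the closed set is {E, F, G, H, J, N}.

{E, F, G, H, J, N}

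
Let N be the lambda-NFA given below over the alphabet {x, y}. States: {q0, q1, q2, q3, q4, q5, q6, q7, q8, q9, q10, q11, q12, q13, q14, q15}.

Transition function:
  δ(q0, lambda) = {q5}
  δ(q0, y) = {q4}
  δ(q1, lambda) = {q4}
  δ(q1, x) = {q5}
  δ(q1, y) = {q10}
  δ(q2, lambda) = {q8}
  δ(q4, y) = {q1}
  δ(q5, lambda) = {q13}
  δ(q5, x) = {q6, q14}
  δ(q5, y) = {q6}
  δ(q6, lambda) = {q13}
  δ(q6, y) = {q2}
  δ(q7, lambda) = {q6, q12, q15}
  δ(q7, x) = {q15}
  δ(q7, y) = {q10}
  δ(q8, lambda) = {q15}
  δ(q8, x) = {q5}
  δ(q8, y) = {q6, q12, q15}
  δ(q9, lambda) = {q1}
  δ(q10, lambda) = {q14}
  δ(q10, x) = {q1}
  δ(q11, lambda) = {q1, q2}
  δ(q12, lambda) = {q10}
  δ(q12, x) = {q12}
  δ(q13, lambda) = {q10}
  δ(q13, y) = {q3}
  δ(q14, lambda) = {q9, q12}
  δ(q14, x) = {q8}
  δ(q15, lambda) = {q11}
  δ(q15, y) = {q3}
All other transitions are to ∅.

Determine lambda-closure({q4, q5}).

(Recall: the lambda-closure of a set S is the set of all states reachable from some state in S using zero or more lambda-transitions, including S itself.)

{q1, q4, q5, q9, q10, q12, q13, q14}

Start with {q4, q5}.
From q5 via lambda: add q13.
From q13 via lambda: add q10.
From q10 via lambda: add q14.
From q14 via lambda: add q9, q12.
From q9 via lambda: add q1.
No new states can be added; the closed set is {q1, q4, q5, q9, q10, q12, q13, q14}.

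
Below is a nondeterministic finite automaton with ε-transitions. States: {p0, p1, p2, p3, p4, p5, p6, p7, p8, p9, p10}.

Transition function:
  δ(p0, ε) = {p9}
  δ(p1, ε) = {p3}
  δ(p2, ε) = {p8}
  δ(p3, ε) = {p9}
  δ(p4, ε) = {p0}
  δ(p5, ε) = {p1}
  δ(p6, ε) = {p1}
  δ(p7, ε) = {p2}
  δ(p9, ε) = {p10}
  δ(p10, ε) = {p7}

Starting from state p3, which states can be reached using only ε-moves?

{p2, p3, p7, p8, p9, p10}

Start with {p3}.
From p3 via ε: add p9.
From p9 via ε: add p10.
From p10 via ε: add p7.
From p7 via ε: add p2.
From p2 via ε: add p8.
No new states can be added; the closed set is {p2, p3, p7, p8, p9, p10}.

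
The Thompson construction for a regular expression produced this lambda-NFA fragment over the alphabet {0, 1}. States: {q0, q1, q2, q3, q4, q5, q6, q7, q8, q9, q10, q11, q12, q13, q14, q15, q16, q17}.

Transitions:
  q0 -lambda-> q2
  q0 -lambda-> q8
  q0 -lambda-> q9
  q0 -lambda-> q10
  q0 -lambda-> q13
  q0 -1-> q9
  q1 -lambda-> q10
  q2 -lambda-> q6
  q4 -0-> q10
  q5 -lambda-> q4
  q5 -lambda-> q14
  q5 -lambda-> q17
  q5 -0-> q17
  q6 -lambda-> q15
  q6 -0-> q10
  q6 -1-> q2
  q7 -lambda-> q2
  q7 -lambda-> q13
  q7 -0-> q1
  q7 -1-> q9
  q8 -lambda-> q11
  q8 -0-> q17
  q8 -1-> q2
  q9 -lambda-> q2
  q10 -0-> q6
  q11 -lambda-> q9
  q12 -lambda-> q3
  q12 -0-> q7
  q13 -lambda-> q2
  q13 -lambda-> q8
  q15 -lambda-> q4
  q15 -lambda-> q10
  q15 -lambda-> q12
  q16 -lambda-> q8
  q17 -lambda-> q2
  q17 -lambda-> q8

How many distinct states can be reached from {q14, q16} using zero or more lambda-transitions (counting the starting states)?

Start with {q14, q16}.
From q16 via lambda: add q8.
From q8 via lambda: add q11.
From q11 via lambda: add q9.
From q9 via lambda: add q2.
From q2 via lambda: add q6.
From q6 via lambda: add q15.
From q15 via lambda: add q4, q10, q12.
From q12 via lambda: add q3.
lambda-closure = {q2, q3, q4, q6, q8, q9, q10, q11, q12, q14, q15, q16}, which has 12 states.

12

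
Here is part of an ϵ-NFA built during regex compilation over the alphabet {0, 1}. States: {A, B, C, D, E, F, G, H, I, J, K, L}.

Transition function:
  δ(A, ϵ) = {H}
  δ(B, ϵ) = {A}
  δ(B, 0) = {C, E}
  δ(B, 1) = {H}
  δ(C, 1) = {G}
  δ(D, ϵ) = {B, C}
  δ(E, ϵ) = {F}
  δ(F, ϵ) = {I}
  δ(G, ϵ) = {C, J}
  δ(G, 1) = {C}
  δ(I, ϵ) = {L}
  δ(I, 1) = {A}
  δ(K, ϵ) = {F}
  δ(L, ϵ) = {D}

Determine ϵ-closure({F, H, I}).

Start with {F, H, I}.
From I via ϵ: add L.
From L via ϵ: add D.
From D via ϵ: add B, C.
From B via ϵ: add A.
No new states can be added; the closed set is {A, B, C, D, F, H, I, L}.

{A, B, C, D, F, H, I, L}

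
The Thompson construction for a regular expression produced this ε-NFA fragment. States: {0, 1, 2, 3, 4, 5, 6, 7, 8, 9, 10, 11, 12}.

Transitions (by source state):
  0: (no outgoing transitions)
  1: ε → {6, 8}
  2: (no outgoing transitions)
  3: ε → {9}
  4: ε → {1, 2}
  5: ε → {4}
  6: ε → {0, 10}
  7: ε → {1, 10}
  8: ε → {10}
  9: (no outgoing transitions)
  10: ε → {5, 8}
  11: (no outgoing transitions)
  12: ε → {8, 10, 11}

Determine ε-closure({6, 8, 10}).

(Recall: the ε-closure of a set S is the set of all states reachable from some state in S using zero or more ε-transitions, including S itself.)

Start with {6, 8, 10}.
From 6 via ε: add 0.
From 10 via ε: add 5.
From 5 via ε: add 4.
From 4 via ε: add 1, 2.
No new states can be added; the closed set is {0, 1, 2, 4, 5, 6, 8, 10}.

{0, 1, 2, 4, 5, 6, 8, 10}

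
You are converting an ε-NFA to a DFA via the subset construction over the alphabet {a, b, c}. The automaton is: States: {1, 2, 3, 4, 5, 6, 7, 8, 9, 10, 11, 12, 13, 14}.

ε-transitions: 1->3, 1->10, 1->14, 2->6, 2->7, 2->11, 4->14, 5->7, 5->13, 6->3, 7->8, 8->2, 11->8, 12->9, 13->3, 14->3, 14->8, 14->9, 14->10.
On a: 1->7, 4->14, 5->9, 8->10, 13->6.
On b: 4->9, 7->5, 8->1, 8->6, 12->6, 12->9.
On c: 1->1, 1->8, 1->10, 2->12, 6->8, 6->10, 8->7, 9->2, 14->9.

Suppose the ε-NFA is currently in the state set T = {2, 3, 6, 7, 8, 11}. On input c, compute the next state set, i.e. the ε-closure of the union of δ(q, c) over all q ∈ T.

2 on c → {12}.
6 on c → {8, 10}.
8 on c → {7}.
No c-transition from 3, 7, 11.
Union after reading c: {7, 8, 10, 12}.
Now take the ε-closure:
From 8 via ε: add 2.
From 12 via ε: add 9.
From 2 via ε: add 6, 11.
From 6 via ε: add 3.
No new states can be added; the closed set is {2, 3, 6, 7, 8, 9, 10, 11, 12}.

{2, 3, 6, 7, 8, 9, 10, 11, 12}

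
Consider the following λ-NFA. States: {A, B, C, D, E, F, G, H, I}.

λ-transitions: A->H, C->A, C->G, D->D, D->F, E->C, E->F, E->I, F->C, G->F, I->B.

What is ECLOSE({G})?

{A, C, F, G, H}

Start with {G}.
From G via λ: add F.
From F via λ: add C.
From C via λ: add A.
From A via λ: add H.
No new states can be added; the closed set is {A, C, F, G, H}.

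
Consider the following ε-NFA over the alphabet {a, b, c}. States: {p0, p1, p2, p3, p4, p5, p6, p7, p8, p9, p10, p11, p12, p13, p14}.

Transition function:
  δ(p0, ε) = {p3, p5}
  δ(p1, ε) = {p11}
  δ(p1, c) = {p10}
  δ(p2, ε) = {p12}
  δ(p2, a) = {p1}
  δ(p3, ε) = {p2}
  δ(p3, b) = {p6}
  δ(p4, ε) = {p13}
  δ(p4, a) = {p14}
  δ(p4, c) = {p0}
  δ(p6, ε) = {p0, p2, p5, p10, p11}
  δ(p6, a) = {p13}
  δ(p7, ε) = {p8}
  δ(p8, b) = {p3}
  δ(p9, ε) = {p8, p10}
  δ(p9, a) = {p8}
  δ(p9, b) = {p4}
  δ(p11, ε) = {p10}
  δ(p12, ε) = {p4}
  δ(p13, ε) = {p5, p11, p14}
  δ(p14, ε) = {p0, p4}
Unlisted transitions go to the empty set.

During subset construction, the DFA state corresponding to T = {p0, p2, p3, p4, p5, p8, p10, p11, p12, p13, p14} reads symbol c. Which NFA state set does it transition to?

{p0, p2, p3, p4, p5, p10, p11, p12, p13, p14}

p4 on c → {p0}.
No c-transition from p0, p2, p3, p5, p8, p10, p11, p12, p13, p14.
Union after reading c: {p0}.
Now take the ε-closure:
From p0 via ε: add p3, p5.
From p3 via ε: add p2.
From p2 via ε: add p12.
From p12 via ε: add p4.
From p4 via ε: add p13.
From p13 via ε: add p11, p14.
From p11 via ε: add p10.
No new states can be added; the closed set is {p0, p2, p3, p4, p5, p10, p11, p12, p13, p14}.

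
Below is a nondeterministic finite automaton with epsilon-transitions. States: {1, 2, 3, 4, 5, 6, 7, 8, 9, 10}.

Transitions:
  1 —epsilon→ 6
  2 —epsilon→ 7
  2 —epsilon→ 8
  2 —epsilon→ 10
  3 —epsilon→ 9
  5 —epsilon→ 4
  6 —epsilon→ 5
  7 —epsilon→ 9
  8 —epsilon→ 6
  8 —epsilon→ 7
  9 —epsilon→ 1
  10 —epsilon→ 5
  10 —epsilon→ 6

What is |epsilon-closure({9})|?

Start with {9}.
From 9 via epsilon: add 1.
From 1 via epsilon: add 6.
From 6 via epsilon: add 5.
From 5 via epsilon: add 4.
epsilon-closure = {1, 4, 5, 6, 9}, which has 5 states.

5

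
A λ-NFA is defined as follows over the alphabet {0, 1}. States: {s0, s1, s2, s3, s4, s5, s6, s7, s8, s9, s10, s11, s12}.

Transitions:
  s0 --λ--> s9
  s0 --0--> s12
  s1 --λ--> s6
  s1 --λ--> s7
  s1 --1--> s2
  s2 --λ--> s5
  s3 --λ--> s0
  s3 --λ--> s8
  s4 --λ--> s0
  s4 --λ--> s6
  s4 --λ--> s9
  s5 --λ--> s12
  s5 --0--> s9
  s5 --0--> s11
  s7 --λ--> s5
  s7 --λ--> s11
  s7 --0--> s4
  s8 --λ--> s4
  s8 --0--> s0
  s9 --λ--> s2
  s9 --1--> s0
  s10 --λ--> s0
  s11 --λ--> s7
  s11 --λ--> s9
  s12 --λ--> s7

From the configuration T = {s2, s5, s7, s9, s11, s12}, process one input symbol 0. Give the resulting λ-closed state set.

{s0, s2, s4, s5, s6, s7, s9, s11, s12}

s5 on 0 → {s9, s11}.
s7 on 0 → {s4}.
No 0-transition from s2, s9, s11, s12.
Union after reading 0: {s4, s9, s11}.
Now take the λ-closure:
From s4 via λ: add s0, s6.
From s9 via λ: add s2.
From s11 via λ: add s7.
From s2 via λ: add s5.
From s5 via λ: add s12.
No new states can be added; the closed set is {s0, s2, s4, s5, s6, s7, s9, s11, s12}.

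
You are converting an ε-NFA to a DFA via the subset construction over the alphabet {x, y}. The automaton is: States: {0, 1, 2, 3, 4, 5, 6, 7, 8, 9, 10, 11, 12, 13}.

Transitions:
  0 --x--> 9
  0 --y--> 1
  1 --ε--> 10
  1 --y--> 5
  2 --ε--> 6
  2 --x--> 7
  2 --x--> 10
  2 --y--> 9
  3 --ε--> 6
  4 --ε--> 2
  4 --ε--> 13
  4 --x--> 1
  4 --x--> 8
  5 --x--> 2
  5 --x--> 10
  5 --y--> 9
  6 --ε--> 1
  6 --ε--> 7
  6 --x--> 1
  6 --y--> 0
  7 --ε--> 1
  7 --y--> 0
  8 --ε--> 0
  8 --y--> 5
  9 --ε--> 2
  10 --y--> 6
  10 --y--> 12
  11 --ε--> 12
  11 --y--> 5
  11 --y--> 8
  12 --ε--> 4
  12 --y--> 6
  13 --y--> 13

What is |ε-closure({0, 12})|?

Start with {0, 12}.
From 12 via ε: add 4.
From 4 via ε: add 2, 13.
From 2 via ε: add 6.
From 6 via ε: add 1, 7.
From 1 via ε: add 10.
ε-closure = {0, 1, 2, 4, 6, 7, 10, 12, 13}, which has 9 states.

9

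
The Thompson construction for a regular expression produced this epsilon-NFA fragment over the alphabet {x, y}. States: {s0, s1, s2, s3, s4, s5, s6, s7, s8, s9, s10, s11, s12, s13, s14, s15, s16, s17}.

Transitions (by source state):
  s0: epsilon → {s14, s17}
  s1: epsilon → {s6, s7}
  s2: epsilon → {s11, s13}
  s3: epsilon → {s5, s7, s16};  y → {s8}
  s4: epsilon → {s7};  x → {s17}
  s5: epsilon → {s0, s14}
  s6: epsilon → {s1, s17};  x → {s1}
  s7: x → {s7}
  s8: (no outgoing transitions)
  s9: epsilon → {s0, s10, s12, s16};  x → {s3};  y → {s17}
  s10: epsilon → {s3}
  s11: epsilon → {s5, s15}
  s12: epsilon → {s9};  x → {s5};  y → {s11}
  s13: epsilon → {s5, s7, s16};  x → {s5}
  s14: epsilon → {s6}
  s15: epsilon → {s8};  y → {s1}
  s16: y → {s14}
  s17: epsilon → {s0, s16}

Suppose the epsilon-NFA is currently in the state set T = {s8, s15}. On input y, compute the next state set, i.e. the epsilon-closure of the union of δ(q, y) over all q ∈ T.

s15 on y → {s1}.
No y-transition from s8.
Union after reading y: {s1}.
Now take the epsilon-closure:
From s1 via epsilon: add s6, s7.
From s6 via epsilon: add s17.
From s17 via epsilon: add s0, s16.
From s0 via epsilon: add s14.
No new states can be added; the closed set is {s0, s1, s6, s7, s14, s16, s17}.

{s0, s1, s6, s7, s14, s16, s17}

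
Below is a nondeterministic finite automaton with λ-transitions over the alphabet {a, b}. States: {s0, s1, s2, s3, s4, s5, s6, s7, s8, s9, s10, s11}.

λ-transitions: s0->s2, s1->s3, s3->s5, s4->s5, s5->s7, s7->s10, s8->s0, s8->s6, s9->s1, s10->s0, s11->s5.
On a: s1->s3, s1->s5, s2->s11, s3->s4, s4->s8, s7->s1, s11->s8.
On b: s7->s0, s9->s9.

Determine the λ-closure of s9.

Start with {s9}.
From s9 via λ: add s1.
From s1 via λ: add s3.
From s3 via λ: add s5.
From s5 via λ: add s7.
From s7 via λ: add s10.
From s10 via λ: add s0.
From s0 via λ: add s2.
No new states can be added; the closed set is {s0, s1, s2, s3, s5, s7, s9, s10}.

{s0, s1, s2, s3, s5, s7, s9, s10}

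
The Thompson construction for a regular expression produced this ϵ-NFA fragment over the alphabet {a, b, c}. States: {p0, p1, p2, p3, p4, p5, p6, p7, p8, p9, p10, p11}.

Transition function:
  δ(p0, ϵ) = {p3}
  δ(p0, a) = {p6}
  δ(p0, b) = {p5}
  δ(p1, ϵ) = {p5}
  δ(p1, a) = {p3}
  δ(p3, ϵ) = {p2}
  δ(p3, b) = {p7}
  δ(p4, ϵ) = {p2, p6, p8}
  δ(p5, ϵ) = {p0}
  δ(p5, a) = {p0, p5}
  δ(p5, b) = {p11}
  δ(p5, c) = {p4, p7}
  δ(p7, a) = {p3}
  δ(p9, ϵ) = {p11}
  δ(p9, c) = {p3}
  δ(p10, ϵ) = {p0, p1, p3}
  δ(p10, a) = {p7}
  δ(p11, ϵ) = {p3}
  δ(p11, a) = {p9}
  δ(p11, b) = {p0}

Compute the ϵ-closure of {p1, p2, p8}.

Start with {p1, p2, p8}.
From p1 via ϵ: add p5.
From p5 via ϵ: add p0.
From p0 via ϵ: add p3.
No new states can be added; the closed set is {p0, p1, p2, p3, p5, p8}.

{p0, p1, p2, p3, p5, p8}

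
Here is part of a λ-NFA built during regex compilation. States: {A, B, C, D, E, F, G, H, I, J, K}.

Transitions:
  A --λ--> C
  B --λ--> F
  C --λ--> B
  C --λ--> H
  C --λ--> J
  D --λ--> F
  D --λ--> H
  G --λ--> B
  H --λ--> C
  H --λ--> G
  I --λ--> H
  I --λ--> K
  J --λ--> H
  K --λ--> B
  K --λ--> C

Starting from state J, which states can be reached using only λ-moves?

{B, C, F, G, H, J}

Start with {J}.
From J via λ: add H.
From H via λ: add C, G.
From C via λ: add B.
From B via λ: add F.
No new states can be added; the closed set is {B, C, F, G, H, J}.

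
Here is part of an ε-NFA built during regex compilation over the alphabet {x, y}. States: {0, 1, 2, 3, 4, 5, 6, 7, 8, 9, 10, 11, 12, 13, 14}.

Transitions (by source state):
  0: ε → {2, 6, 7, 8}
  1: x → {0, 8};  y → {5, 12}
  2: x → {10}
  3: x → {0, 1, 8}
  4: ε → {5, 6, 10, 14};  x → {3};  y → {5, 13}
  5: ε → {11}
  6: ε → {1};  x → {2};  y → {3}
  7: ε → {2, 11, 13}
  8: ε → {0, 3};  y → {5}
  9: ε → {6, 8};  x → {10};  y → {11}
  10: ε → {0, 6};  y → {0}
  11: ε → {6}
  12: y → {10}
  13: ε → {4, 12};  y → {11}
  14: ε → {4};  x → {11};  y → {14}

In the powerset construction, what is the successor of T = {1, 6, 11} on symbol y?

{1, 3, 5, 6, 11, 12}

1 on y → {5, 12}.
6 on y → {3}.
No y-transition from 11.
Union after reading y: {3, 5, 12}.
Now take the ε-closure:
From 5 via ε: add 11.
From 11 via ε: add 6.
From 6 via ε: add 1.
No new states can be added; the closed set is {1, 3, 5, 6, 11, 12}.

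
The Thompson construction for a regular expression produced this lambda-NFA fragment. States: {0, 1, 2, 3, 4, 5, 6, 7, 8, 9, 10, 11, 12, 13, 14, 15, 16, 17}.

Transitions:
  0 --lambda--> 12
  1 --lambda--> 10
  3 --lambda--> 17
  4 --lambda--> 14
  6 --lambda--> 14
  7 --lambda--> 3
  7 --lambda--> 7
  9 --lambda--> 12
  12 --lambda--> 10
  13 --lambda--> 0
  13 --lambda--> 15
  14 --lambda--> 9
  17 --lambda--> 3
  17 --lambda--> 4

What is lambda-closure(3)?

Start with {3}.
From 3 via lambda: add 17.
From 17 via lambda: add 4.
From 4 via lambda: add 14.
From 14 via lambda: add 9.
From 9 via lambda: add 12.
From 12 via lambda: add 10.
No new states can be added; the closed set is {3, 4, 9, 10, 12, 14, 17}.

{3, 4, 9, 10, 12, 14, 17}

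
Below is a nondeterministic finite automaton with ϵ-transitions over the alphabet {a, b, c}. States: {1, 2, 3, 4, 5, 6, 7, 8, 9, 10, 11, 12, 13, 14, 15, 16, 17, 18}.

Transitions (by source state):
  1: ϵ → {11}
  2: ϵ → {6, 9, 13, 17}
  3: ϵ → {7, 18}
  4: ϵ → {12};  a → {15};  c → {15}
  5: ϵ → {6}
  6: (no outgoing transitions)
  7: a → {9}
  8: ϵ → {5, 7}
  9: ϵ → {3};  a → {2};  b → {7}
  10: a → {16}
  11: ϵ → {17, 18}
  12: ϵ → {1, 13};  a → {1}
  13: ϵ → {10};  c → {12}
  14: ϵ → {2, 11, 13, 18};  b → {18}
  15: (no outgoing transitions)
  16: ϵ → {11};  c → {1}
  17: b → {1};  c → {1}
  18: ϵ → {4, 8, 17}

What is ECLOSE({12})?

Start with {12}.
From 12 via ϵ: add 1, 13.
From 1 via ϵ: add 11.
From 13 via ϵ: add 10.
From 11 via ϵ: add 17, 18.
From 18 via ϵ: add 4, 8.
From 8 via ϵ: add 5, 7.
From 5 via ϵ: add 6.
No new states can be added; the closed set is {1, 4, 5, 6, 7, 8, 10, 11, 12, 13, 17, 18}.

{1, 4, 5, 6, 7, 8, 10, 11, 12, 13, 17, 18}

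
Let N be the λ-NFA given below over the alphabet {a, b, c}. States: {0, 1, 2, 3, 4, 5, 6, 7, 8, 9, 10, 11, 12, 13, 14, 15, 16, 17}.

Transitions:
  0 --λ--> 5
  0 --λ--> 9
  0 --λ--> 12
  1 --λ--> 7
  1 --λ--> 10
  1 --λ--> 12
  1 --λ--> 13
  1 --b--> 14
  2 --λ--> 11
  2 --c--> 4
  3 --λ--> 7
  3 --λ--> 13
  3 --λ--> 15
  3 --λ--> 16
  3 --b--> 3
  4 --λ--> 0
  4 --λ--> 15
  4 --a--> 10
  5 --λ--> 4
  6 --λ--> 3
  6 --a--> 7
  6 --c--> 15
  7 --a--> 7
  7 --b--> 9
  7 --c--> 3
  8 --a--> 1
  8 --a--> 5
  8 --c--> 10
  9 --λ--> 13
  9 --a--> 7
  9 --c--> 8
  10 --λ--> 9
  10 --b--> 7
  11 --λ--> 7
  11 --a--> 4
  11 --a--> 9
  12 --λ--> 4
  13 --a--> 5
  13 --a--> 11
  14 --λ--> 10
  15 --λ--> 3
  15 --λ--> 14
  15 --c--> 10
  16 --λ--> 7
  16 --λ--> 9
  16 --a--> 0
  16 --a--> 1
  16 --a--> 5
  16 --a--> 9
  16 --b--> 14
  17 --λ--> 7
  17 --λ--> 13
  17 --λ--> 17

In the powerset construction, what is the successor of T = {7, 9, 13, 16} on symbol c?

{3, 7, 8, 9, 10, 13, 14, 15, 16}

7 on c → {3}.
9 on c → {8}.
No c-transition from 13, 16.
Union after reading c: {3, 8}.
Now take the λ-closure:
From 3 via λ: add 7, 13, 15, 16.
From 15 via λ: add 14.
From 16 via λ: add 9.
From 14 via λ: add 10.
No new states can be added; the closed set is {3, 7, 8, 9, 10, 13, 14, 15, 16}.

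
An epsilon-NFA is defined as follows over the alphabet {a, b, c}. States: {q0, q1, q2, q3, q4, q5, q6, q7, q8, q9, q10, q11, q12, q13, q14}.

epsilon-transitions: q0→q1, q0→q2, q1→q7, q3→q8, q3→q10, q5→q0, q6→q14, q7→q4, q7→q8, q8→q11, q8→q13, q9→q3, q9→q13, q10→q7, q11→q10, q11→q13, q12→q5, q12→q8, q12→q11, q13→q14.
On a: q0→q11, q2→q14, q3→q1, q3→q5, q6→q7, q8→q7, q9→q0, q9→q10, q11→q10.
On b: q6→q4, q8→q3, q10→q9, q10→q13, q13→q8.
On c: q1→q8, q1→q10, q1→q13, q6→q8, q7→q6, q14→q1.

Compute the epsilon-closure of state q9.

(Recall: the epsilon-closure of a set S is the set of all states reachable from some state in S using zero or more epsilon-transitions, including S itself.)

{q3, q4, q7, q8, q9, q10, q11, q13, q14}

Start with {q9}.
From q9 via epsilon: add q3, q13.
From q3 via epsilon: add q8, q10.
From q13 via epsilon: add q14.
From q8 via epsilon: add q11.
From q10 via epsilon: add q7.
From q7 via epsilon: add q4.
No new states can be added; the closed set is {q3, q4, q7, q8, q9, q10, q11, q13, q14}.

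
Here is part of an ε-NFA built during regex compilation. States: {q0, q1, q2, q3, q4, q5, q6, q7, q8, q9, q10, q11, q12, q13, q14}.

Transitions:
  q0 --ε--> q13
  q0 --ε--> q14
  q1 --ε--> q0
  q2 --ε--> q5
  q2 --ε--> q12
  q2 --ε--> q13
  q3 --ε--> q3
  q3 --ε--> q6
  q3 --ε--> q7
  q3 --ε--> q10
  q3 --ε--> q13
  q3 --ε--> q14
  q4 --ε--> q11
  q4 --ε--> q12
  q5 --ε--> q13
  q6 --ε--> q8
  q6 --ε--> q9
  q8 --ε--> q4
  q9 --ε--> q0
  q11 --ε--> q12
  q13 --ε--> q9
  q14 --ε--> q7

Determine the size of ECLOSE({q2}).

Start with {q2}.
From q2 via ε: add q5, q12, q13.
From q13 via ε: add q9.
From q9 via ε: add q0.
From q0 via ε: add q14.
From q14 via ε: add q7.
ε-closure = {q0, q2, q5, q7, q9, q12, q13, q14}, which has 8 states.

8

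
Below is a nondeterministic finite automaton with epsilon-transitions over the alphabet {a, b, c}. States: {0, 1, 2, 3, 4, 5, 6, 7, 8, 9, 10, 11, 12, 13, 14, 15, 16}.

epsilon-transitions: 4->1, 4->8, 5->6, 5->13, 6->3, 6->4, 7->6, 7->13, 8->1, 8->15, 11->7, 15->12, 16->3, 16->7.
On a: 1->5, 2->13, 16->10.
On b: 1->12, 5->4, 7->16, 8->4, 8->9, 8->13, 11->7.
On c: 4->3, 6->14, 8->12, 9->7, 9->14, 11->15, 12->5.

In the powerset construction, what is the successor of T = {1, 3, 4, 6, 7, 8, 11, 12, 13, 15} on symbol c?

4 on c → {3}.
6 on c → {14}.
8 on c → {12}.
11 on c → {15}.
12 on c → {5}.
No c-transition from 1, 3, 7, 13, 15.
Union after reading c: {3, 5, 12, 14, 15}.
Now take the epsilon-closure:
From 5 via epsilon: add 6, 13.
From 6 via epsilon: add 4.
From 4 via epsilon: add 1, 8.
No new states can be added; the closed set is {1, 3, 4, 5, 6, 8, 12, 13, 14, 15}.

{1, 3, 4, 5, 6, 8, 12, 13, 14, 15}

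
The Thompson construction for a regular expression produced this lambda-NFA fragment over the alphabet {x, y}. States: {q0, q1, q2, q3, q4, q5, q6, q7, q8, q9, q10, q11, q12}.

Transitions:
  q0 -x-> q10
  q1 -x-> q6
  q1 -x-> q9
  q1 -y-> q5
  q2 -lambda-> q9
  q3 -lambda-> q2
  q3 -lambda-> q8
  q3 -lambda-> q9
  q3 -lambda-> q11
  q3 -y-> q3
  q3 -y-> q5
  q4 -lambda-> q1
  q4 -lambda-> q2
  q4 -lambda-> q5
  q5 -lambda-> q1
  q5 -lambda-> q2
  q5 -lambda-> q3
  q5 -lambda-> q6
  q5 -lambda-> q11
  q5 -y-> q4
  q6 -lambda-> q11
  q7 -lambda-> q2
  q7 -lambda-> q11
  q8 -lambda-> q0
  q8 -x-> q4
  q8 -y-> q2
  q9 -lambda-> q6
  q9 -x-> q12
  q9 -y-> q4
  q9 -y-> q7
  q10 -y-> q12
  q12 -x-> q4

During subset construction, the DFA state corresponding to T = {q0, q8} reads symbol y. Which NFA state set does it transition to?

{q2, q6, q9, q11}

q8 on y → {q2}.
No y-transition from q0.
Union after reading y: {q2}.
Now take the lambda-closure:
From q2 via lambda: add q9.
From q9 via lambda: add q6.
From q6 via lambda: add q11.
No new states can be added; the closed set is {q2, q6, q9, q11}.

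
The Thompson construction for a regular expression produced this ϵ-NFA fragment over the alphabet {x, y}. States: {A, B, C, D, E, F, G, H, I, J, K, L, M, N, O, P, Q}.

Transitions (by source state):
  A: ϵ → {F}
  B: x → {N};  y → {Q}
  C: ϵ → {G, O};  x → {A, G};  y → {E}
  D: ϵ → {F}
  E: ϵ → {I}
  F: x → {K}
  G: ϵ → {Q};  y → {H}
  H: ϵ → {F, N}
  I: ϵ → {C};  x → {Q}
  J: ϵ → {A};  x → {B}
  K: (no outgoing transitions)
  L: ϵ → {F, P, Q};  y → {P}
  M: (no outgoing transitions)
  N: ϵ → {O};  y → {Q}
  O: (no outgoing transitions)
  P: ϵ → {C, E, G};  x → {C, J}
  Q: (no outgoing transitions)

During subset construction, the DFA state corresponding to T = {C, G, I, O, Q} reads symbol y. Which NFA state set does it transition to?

{C, E, F, G, H, I, N, O, Q}

C on y → {E}.
G on y → {H}.
No y-transition from I, O, Q.
Union after reading y: {E, H}.
Now take the ϵ-closure:
From E via ϵ: add I.
From H via ϵ: add F, N.
From I via ϵ: add C.
From N via ϵ: add O.
From C via ϵ: add G.
From G via ϵ: add Q.
No new states can be added; the closed set is {C, E, F, G, H, I, N, O, Q}.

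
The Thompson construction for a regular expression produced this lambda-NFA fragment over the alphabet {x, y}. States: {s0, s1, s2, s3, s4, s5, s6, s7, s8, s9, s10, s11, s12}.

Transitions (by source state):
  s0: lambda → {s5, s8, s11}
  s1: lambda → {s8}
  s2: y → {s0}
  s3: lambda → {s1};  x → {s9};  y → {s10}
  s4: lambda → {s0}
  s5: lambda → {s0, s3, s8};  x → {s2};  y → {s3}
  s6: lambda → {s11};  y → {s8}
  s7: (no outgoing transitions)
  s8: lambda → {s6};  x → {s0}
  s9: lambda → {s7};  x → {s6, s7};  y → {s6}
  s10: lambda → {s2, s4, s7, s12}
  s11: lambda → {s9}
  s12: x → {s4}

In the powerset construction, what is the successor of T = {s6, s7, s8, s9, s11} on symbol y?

{s6, s7, s8, s9, s11}

s6 on y → {s8}.
s9 on y → {s6}.
No y-transition from s7, s8, s11.
Union after reading y: {s6, s8}.
Now take the lambda-closure:
From s6 via lambda: add s11.
From s11 via lambda: add s9.
From s9 via lambda: add s7.
No new states can be added; the closed set is {s6, s7, s8, s9, s11}.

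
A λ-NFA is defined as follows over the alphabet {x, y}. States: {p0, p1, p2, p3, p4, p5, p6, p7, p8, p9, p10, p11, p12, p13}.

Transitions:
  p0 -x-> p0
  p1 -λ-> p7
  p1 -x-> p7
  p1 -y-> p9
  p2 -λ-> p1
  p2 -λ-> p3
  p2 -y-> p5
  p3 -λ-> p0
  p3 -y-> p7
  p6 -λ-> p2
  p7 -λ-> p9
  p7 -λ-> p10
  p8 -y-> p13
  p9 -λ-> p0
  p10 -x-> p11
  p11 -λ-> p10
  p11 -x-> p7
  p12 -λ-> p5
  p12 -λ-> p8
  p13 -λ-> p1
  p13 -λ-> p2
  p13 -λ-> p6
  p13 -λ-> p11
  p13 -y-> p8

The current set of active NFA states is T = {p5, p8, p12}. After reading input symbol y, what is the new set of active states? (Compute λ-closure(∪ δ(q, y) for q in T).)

p8 on y → {p13}.
No y-transition from p5, p12.
Union after reading y: {p13}.
Now take the λ-closure:
From p13 via λ: add p1, p2, p6, p11.
From p1 via λ: add p7.
From p2 via λ: add p3.
From p11 via λ: add p10.
From p3 via λ: add p0.
From p7 via λ: add p9.
No new states can be added; the closed set is {p0, p1, p2, p3, p6, p7, p9, p10, p11, p13}.

{p0, p1, p2, p3, p6, p7, p9, p10, p11, p13}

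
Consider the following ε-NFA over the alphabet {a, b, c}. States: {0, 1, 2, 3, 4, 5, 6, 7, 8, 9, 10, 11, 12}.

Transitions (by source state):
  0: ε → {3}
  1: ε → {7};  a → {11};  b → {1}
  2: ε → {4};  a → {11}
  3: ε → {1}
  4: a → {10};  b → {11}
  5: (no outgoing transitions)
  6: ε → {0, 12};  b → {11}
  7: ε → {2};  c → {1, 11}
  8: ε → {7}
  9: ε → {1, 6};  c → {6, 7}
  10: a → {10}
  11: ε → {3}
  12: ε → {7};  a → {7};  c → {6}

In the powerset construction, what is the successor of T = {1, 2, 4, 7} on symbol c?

7 on c → {1, 11}.
No c-transition from 1, 2, 4.
Union after reading c: {1, 11}.
Now take the ε-closure:
From 1 via ε: add 7.
From 11 via ε: add 3.
From 7 via ε: add 2.
From 2 via ε: add 4.
No new states can be added; the closed set is {1, 2, 3, 4, 7, 11}.

{1, 2, 3, 4, 7, 11}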